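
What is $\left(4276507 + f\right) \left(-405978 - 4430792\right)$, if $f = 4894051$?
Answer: $-44355879817660$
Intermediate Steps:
$\left(4276507 + f\right) \left(-405978 - 4430792\right) = \left(4276507 + 4894051\right) \left(-405978 - 4430792\right) = 9170558 \left(-4836770\right) = -44355879817660$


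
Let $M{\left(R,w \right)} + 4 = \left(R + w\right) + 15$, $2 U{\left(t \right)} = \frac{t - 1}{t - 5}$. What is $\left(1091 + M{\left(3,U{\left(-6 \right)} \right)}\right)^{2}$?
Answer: $\frac{591316489}{484} \approx 1.2217 \cdot 10^{6}$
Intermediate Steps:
$U{\left(t \right)} = \frac{-1 + t}{2 \left(-5 + t\right)}$ ($U{\left(t \right)} = \frac{\left(t - 1\right) \frac{1}{t - 5}}{2} = \frac{\left(-1 + t\right) \frac{1}{-5 + t}}{2} = \frac{\frac{1}{-5 + t} \left(-1 + t\right)}{2} = \frac{-1 + t}{2 \left(-5 + t\right)}$)
$M{\left(R,w \right)} = 11 + R + w$ ($M{\left(R,w \right)} = -4 + \left(\left(R + w\right) + 15\right) = -4 + \left(15 + R + w\right) = 11 + R + w$)
$\left(1091 + M{\left(3,U{\left(-6 \right)} \right)}\right)^{2} = \left(1091 + \left(11 + 3 + \frac{-1 - 6}{2 \left(-5 - 6\right)}\right)\right)^{2} = \left(1091 + \left(11 + 3 + \frac{1}{2} \frac{1}{-11} \left(-7\right)\right)\right)^{2} = \left(1091 + \left(11 + 3 + \frac{1}{2} \left(- \frac{1}{11}\right) \left(-7\right)\right)\right)^{2} = \left(1091 + \left(11 + 3 + \frac{7}{22}\right)\right)^{2} = \left(1091 + \frac{315}{22}\right)^{2} = \left(\frac{24317}{22}\right)^{2} = \frac{591316489}{484}$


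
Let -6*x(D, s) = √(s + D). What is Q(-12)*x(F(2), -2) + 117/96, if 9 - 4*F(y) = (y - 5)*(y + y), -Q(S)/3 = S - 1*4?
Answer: 39/32 - 4*√13 ≈ -13.203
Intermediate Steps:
Q(S) = 12 - 3*S (Q(S) = -3*(S - 1*4) = -3*(S - 4) = -3*(-4 + S) = 12 - 3*S)
F(y) = 9/4 - y*(-5 + y)/2 (F(y) = 9/4 - (y - 5)*(y + y)/4 = 9/4 - (-5 + y)*2*y/4 = 9/4 - y*(-5 + y)/2)
x(D, s) = -√(D + s)/6 (x(D, s) = -√(s + D)/6 = -√(D + s)/6)
Q(-12)*x(F(2), -2) + 117/96 = (12 - 3*(-12))*(-√((9/4 - ½*2² + (5/2)*2) - 2)/6) + 117/96 = (12 + 36)*(-√((9/4 - ½*4 + 5) - 2)/6) + 117*(1/96) = 48*(-√((9/4 - 2 + 5) - 2)/6) + 39/32 = 48*(-√(21/4 - 2)/6) + 39/32 = 48*(-√13/12) + 39/32 = -4*√13 + 39/32 = 39/32 - 4*√13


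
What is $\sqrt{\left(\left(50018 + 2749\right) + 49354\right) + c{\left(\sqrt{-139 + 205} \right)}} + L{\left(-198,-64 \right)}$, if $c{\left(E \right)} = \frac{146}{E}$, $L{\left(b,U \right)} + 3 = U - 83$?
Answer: $-150 + \frac{\sqrt{111209769 + 2409 \sqrt{66}}}{33} \approx 169.59$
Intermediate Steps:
$L{\left(b,U \right)} = -86 + U$ ($L{\left(b,U \right)} = -3 + \left(U - 83\right) = -3 + \left(-83 + U\right) = -86 + U$)
$\sqrt{\left(\left(50018 + 2749\right) + 49354\right) + c{\left(\sqrt{-139 + 205} \right)}} + L{\left(-198,-64 \right)} = \sqrt{\left(\left(50018 + 2749\right) + 49354\right) + \frac{146}{\sqrt{-139 + 205}}} - 150 = \sqrt{\left(52767 + 49354\right) + \frac{146}{\sqrt{66}}} - 150 = \sqrt{102121 + 146 \frac{\sqrt{66}}{66}} - 150 = \sqrt{102121 + \frac{73 \sqrt{66}}{33}} - 150 = -150 + \sqrt{102121 + \frac{73 \sqrt{66}}{33}}$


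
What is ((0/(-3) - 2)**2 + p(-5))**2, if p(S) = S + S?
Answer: 36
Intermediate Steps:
p(S) = 2*S
((0/(-3) - 2)**2 + p(-5))**2 = ((0/(-3) - 2)**2 + 2*(-5))**2 = ((0*(-1/3) - 2)**2 - 10)**2 = ((0 - 2)**2 - 10)**2 = ((-2)**2 - 10)**2 = (4 - 10)**2 = (-6)**2 = 36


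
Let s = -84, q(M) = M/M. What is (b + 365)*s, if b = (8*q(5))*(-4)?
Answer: -27972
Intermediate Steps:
q(M) = 1
b = -32 (b = (8*1)*(-4) = 8*(-4) = -32)
(b + 365)*s = (-32 + 365)*(-84) = 333*(-84) = -27972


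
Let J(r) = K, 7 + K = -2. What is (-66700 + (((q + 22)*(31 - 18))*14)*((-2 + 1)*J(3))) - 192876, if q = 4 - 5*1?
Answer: -225178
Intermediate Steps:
K = -9 (K = -7 - 2 = -9)
q = -1 (q = 4 - 5 = -1)
J(r) = -9
(-66700 + (((q + 22)*(31 - 18))*14)*((-2 + 1)*J(3))) - 192876 = (-66700 + (((-1 + 22)*(31 - 18))*14)*((-2 + 1)*(-9))) - 192876 = (-66700 + ((21*13)*14)*(-1*(-9))) - 192876 = (-66700 + (273*14)*9) - 192876 = (-66700 + 3822*9) - 192876 = (-66700 + 34398) - 192876 = -32302 - 192876 = -225178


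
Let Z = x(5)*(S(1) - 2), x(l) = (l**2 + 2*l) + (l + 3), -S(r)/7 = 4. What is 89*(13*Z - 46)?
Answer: -1496624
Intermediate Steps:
S(r) = -28 (S(r) = -7*4 = -28)
x(l) = 3 + l**2 + 3*l (x(l) = (l**2 + 2*l) + (3 + l) = 3 + l**2 + 3*l)
Z = -1290 (Z = (3 + 5**2 + 3*5)*(-28 - 2) = (3 + 25 + 15)*(-30) = 43*(-30) = -1290)
89*(13*Z - 46) = 89*(13*(-1290) - 46) = 89*(-16770 - 46) = 89*(-16816) = -1496624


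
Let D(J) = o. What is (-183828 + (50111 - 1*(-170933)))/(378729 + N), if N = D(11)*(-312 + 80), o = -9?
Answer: 37216/380817 ≈ 0.097727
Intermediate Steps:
D(J) = -9
N = 2088 (N = -9*(-312 + 80) = -9*(-232) = 2088)
(-183828 + (50111 - 1*(-170933)))/(378729 + N) = (-183828 + (50111 - 1*(-170933)))/(378729 + 2088) = (-183828 + (50111 + 170933))/380817 = (-183828 + 221044)*(1/380817) = 37216*(1/380817) = 37216/380817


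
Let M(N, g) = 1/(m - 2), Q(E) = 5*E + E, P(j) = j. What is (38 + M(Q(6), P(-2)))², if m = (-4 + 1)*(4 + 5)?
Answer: 1212201/841 ≈ 1441.4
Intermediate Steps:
m = -27 (m = -3*9 = -27)
Q(E) = 6*E
M(N, g) = -1/29 (M(N, g) = 1/(-27 - 2) = 1/(-29) = -1/29)
(38 + M(Q(6), P(-2)))² = (38 - 1/29)² = (1101/29)² = 1212201/841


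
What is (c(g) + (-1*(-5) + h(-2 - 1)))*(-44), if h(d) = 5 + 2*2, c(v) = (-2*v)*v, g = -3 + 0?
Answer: 176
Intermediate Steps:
g = -3
c(v) = -2*v²
h(d) = 9 (h(d) = 5 + 4 = 9)
(c(g) + (-1*(-5) + h(-2 - 1)))*(-44) = (-2*(-3)² + (-1*(-5) + 9))*(-44) = (-2*9 + (5 + 9))*(-44) = (-18 + 14)*(-44) = -4*(-44) = 176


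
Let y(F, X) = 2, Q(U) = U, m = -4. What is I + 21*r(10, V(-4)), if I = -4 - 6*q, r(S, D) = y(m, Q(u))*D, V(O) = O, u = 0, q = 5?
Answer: -202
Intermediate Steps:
r(S, D) = 2*D
I = -34 (I = -4 - 6*5 = -4 - 30 = -34)
I + 21*r(10, V(-4)) = -34 + 21*(2*(-4)) = -34 + 21*(-8) = -34 - 168 = -202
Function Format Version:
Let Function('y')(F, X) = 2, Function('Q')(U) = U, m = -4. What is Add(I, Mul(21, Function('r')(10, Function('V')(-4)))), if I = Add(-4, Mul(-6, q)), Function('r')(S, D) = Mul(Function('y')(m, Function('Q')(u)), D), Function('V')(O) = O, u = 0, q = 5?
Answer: -202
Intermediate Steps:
Function('r')(S, D) = Mul(2, D)
I = -34 (I = Add(-4, Mul(-6, 5)) = Add(-4, -30) = -34)
Add(I, Mul(21, Function('r')(10, Function('V')(-4)))) = Add(-34, Mul(21, Mul(2, -4))) = Add(-34, Mul(21, -8)) = Add(-34, -168) = -202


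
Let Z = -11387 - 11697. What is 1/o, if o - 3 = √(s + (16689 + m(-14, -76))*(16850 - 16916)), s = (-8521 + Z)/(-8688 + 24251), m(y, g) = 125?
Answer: 15563/5756935428 - I*√29864819815019/5756935428 ≈ 2.7033e-6 - 0.00094927*I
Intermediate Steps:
Z = -23084
s = -31605/15563 (s = (-8521 - 23084)/(-8688 + 24251) = -31605/15563 ≈ -2.0308)
o = 3 + 3*I*√29864819815019/15563 (o = 3 + √(-31605/15563 + (16689 + 125)*(16850 - 16916)) = 3 + √(-31605/15563 + 16814*(-66)) = 3 + √(-31605/15563 - 1109724) = 3 + √(-17270666217/15563) = 3 + 3*I*√29864819815019/15563 ≈ 3.0 + 1053.4*I)
1/o = 1/(3 + 3*I*√29864819815019/15563)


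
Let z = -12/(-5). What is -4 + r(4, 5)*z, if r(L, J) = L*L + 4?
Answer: 44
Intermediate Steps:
z = 12/5 (z = -12*(-⅕) = 12/5 ≈ 2.4000)
r(L, J) = 4 + L² (r(L, J) = L² + 4 = 4 + L²)
-4 + r(4, 5)*z = -4 + (4 + 4²)*(12/5) = -4 + (4 + 16)*(12/5) = -4 + 20*(12/5) = -4 + 48 = 44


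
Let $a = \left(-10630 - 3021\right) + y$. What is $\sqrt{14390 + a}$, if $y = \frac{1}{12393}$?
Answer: $\frac{2 \sqrt{38923319}}{459} \approx 27.185$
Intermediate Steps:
$y = \frac{1}{12393} \approx 8.0691 \cdot 10^{-5}$
$a = - \frac{169176842}{12393}$ ($a = \left(-10630 - 3021\right) + \frac{1}{12393} = -13651 + \frac{1}{12393} = - \frac{169176842}{12393} \approx -13651.0$)
$\sqrt{14390 + a} = \sqrt{14390 - \frac{169176842}{12393}} = \sqrt{\frac{9158428}{12393}} = \frac{2 \sqrt{38923319}}{459}$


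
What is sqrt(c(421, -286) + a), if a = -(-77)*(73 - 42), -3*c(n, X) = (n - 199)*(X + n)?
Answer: I*sqrt(7603) ≈ 87.195*I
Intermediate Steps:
c(n, X) = -(-199 + n)*(X + n)/3 (c(n, X) = -(n - 199)*(X + n)/3 = -(-199 + n)*(X + n)/3)
a = 2387 (a = -(-77)*31 = -7*(-341) = 2387)
sqrt(c(421, -286) + a) = sqrt((-1/3*421**2 + (199/3)*(-286) + (199/3)*421 - 1/3*(-286)*421) + 2387) = sqrt((-1/3*177241 - 56914/3 + 83779/3 + 120406/3) + 2387) = sqrt((-177241/3 - 56914/3 + 83779/3 + 120406/3) + 2387) = sqrt(-9990 + 2387) = sqrt(-7603) = I*sqrt(7603)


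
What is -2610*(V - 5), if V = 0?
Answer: 13050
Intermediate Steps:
-2610*(V - 5) = -2610*(0 - 5) = -2610*(-5) = -435*(-30) = 13050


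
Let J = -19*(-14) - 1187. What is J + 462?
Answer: -459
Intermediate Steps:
J = -921 (J = 266 - 1187 = -921)
J + 462 = -921 + 462 = -459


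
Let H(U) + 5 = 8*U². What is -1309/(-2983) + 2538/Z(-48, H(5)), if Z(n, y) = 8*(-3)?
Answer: -1256573/11932 ≈ -105.31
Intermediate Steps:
H(U) = -5 + 8*U²
Z(n, y) = -24
-1309/(-2983) + 2538/Z(-48, H(5)) = -1309/(-2983) + 2538/(-24) = -1309*(-1/2983) + 2538*(-1/24) = 1309/2983 - 423/4 = -1256573/11932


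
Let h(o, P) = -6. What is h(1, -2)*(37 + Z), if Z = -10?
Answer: -162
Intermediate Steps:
h(1, -2)*(37 + Z) = -6*(37 - 10) = -6*27 = -162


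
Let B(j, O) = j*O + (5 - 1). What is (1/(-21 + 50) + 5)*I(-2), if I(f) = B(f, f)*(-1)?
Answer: -1168/29 ≈ -40.276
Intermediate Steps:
B(j, O) = 4 + O*j (B(j, O) = O*j + 4 = 4 + O*j)
I(f) = -4 - f² (I(f) = (4 + f*f)*(-1) = (4 + f²)*(-1) = -4 - f²)
(1/(-21 + 50) + 5)*I(-2) = (1/(-21 + 50) + 5)*(-4 - 1*(-2)²) = (1/29 + 5)*(-4 - 1*4) = (1/29 + 5)*(-4 - 4) = (146/29)*(-8) = -1168/29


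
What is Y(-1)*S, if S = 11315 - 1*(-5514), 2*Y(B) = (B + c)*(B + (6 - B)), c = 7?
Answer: 302922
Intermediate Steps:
Y(B) = 21 + 3*B (Y(B) = ((B + 7)*(B + (6 - B)))/2 = ((7 + B)*6)/2 = (42 + 6*B)/2 = 21 + 3*B)
S = 16829 (S = 11315 + 5514 = 16829)
Y(-1)*S = (21 + 3*(-1))*16829 = (21 - 3)*16829 = 18*16829 = 302922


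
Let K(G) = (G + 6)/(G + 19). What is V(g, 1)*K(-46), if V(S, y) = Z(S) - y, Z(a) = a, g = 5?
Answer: 160/27 ≈ 5.9259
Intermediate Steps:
K(G) = (6 + G)/(19 + G)
V(S, y) = S - y
V(g, 1)*K(-46) = (5 - 1*1)*((6 - 46)/(19 - 46)) = (5 - 1)*(-40/(-27)) = 4*(-1/27*(-40)) = 4*(40/27) = 160/27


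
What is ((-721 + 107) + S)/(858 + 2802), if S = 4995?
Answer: 4381/3660 ≈ 1.1970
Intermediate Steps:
((-721 + 107) + S)/(858 + 2802) = ((-721 + 107) + 4995)/(858 + 2802) = (-614 + 4995)/3660 = 4381*(1/3660) = 4381/3660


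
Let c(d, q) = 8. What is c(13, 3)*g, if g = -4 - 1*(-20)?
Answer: 128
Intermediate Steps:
g = 16 (g = -4 + 20 = 16)
c(13, 3)*g = 8*16 = 128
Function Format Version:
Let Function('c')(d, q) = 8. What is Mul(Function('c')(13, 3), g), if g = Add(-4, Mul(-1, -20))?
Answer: 128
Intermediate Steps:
g = 16 (g = Add(-4, 20) = 16)
Mul(Function('c')(13, 3), g) = Mul(8, 16) = 128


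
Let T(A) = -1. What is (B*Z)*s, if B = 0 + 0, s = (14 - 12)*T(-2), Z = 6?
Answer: 0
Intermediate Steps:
s = -2 (s = (14 - 12)*(-1) = 2*(-1) = -2)
B = 0
(B*Z)*s = (0*6)*(-2) = 0*(-2) = 0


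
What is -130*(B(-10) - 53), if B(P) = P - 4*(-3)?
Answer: 6630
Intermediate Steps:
B(P) = 12 + P (B(P) = P + 12 = 12 + P)
-130*(B(-10) - 53) = -130*((12 - 10) - 53) = -130*(2 - 53) = -130*(-51) = 6630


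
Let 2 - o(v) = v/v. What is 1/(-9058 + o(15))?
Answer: -1/9057 ≈ -0.00011041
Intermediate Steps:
o(v) = 1 (o(v) = 2 - v/v = 2 - 1*1 = 2 - 1 = 1)
1/(-9058 + o(15)) = 1/(-9058 + 1) = 1/(-9057) = -1/9057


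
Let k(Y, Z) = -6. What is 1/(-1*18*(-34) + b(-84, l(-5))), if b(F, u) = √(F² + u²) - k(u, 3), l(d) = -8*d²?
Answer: 309/167434 - √2941/83717 ≈ 0.0011977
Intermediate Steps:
b(F, u) = 6 + √(F² + u²) (b(F, u) = √(F² + u²) - 1*(-6) = √(F² + u²) + 6 = 6 + √(F² + u²))
1/(-1*18*(-34) + b(-84, l(-5))) = 1/(-1*18*(-34) + (6 + √((-84)² + (-8*(-5)²)²))) = 1/(-18*(-34) + (6 + √(7056 + (-8*25)²))) = 1/(612 + (6 + √(7056 + (-200)²))) = 1/(612 + (6 + √(7056 + 40000))) = 1/(612 + (6 + √47056)) = 1/(612 + (6 + 4*√2941)) = 1/(618 + 4*√2941)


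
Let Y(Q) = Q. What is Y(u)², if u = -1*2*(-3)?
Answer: 36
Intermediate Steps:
u = 6 (u = -2*(-3) = 6)
Y(u)² = 6² = 36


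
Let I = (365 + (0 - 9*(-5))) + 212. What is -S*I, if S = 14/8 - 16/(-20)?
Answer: -15861/10 ≈ -1586.1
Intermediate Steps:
S = 51/20 (S = 14*(⅛) - 16*(-1/20) = 7/4 + ⅘ = 51/20 ≈ 2.5500)
I = 622 (I = (365 + (0 + 45)) + 212 = (365 + 45) + 212 = 410 + 212 = 622)
-S*I = -51*622/20 = -1*15861/10 = -15861/10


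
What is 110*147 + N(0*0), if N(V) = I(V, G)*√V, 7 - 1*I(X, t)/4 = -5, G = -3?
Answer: 16170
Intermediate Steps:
I(X, t) = 48 (I(X, t) = 28 - 4*(-5) = 28 + 20 = 48)
N(V) = 48*√V
110*147 + N(0*0) = 110*147 + 48*√(0*0) = 16170 + 48*√0 = 16170 + 48*0 = 16170 + 0 = 16170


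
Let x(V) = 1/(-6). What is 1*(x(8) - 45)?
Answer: -271/6 ≈ -45.167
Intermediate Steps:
x(V) = -⅙
1*(x(8) - 45) = 1*(-⅙ - 45) = 1*(-271/6) = -271/6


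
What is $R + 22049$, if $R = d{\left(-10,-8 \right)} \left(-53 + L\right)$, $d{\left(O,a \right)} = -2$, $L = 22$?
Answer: $22111$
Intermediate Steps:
$R = 62$ ($R = - 2 \left(-53 + 22\right) = \left(-2\right) \left(-31\right) = 62$)
$R + 22049 = 62 + 22049 = 22111$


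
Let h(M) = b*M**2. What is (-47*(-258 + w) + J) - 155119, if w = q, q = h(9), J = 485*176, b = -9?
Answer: -23370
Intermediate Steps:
h(M) = -9*M**2
J = 85360
q = -729 (q = -9*9**2 = -9*81 = -729)
w = -729
(-47*(-258 + w) + J) - 155119 = (-47*(-258 - 729) + 85360) - 155119 = (-47*(-987) + 85360) - 155119 = (46389 + 85360) - 155119 = 131749 - 155119 = -23370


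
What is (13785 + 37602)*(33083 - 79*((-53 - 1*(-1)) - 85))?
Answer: 2256197622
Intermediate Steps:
(13785 + 37602)*(33083 - 79*((-53 - 1*(-1)) - 85)) = 51387*(33083 - 79*((-53 + 1) - 85)) = 51387*(33083 - 79*(-52 - 85)) = 51387*(33083 - 79*(-137)) = 51387*(33083 + 10823) = 51387*43906 = 2256197622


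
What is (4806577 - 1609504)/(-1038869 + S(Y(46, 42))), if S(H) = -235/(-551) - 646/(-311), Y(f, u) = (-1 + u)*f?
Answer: -547853626353/178021201678 ≈ -3.0775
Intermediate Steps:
Y(f, u) = f*(-1 + u)
S(H) = 429031/171361 (S(H) = -235*(-1/551) - 646*(-1/311) = 235/551 + 646/311 = 429031/171361)
(4806577 - 1609504)/(-1038869 + S(Y(46, 42))) = (4806577 - 1609504)/(-1038869 + 429031/171361) = 3197073/(-178021201678/171361) = 3197073*(-171361/178021201678) = -547853626353/178021201678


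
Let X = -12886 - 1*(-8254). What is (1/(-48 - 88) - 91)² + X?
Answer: 67516657/18496 ≈ 3650.3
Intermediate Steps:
X = -4632 (X = -12886 + 8254 = -4632)
(1/(-48 - 88) - 91)² + X = (1/(-48 - 88) - 91)² - 4632 = (1/(-136) - 91)² - 4632 = (-1/136 - 91)² - 4632 = (-12377/136)² - 4632 = 153190129/18496 - 4632 = 67516657/18496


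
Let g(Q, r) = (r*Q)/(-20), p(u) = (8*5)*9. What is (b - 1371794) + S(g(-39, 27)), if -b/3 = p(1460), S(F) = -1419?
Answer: -1374293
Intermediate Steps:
p(u) = 360 (p(u) = 40*9 = 360)
g(Q, r) = -Q*r/20 (g(Q, r) = (Q*r)*(-1/20) = -Q*r/20)
b = -1080 (b = -3*360 = -1080)
(b - 1371794) + S(g(-39, 27)) = (-1080 - 1371794) - 1419 = -1372874 - 1419 = -1374293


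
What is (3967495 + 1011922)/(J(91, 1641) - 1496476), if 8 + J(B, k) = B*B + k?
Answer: -4979417/1486562 ≈ -3.3496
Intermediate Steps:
J(B, k) = -8 + k + B² (J(B, k) = -8 + (B*B + k) = -8 + (B² + k) = -8 + (k + B²) = -8 + k + B²)
(3967495 + 1011922)/(J(91, 1641) - 1496476) = (3967495 + 1011922)/((-8 + 1641 + 91²) - 1496476) = 4979417/((-8 + 1641 + 8281) - 1496476) = 4979417/(9914 - 1496476) = 4979417/(-1486562) = 4979417*(-1/1486562) = -4979417/1486562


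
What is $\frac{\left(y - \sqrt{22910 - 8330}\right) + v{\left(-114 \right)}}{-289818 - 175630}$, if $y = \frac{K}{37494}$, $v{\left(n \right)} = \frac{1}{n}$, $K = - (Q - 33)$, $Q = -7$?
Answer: $\frac{5489}{331578638928} + \frac{27 \sqrt{5}}{232724} \approx 0.00025944$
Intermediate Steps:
$K = 40$ ($K = - (-7 - 33) = \left(-1\right) \left(-40\right) = 40$)
$y = \frac{20}{18747}$ ($y = \frac{40}{37494} = 40 \cdot \frac{1}{37494} = \frac{20}{18747} \approx 0.0010668$)
$\frac{\left(y - \sqrt{22910 - 8330}\right) + v{\left(-114 \right)}}{-289818 - 175630} = \frac{\left(\frac{20}{18747} - \sqrt{22910 - 8330}\right) + \frac{1}{-114}}{-289818 - 175630} = \frac{\left(\frac{20}{18747} - \sqrt{14580}\right) - \frac{1}{114}}{-465448} = \left(\left(\frac{20}{18747} - 54 \sqrt{5}\right) - \frac{1}{114}\right) \left(- \frac{1}{465448}\right) = \left(- \frac{5489}{712386} - 54 \sqrt{5}\right) \left(- \frac{1}{465448}\right) = \frac{5489}{331578638928} + \frac{27 \sqrt{5}}{232724}$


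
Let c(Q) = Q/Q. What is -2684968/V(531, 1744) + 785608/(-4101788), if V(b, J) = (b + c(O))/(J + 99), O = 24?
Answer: -66767341606692/7178129 ≈ -9.3015e+6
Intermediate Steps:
c(Q) = 1
V(b, J) = (1 + b)/(99 + J) (V(b, J) = (b + 1)/(J + 99) = (1 + b)/(99 + J))
-2684968/V(531, 1744) + 785608/(-4101788) = -2684968*(99 + 1744)/(1 + 531) + 785608/(-4101788) = -2684968/(532/1843) + 785608*(-1/4101788) = -2684968/((1/1843)*532) - 196402/1025447 = -2684968/28/97 - 196402/1025447 = -2684968*97/28 - 196402/1025447 = -65110474/7 - 196402/1025447 = -66767341606692/7178129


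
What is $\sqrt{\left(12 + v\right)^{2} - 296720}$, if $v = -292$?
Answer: $4 i \sqrt{13645} \approx 467.25 i$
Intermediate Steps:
$\sqrt{\left(12 + v\right)^{2} - 296720} = \sqrt{\left(12 - 292\right)^{2} - 296720} = \sqrt{\left(-280\right)^{2} - 296720} = \sqrt{78400 - 296720} = \sqrt{-218320} = 4 i \sqrt{13645}$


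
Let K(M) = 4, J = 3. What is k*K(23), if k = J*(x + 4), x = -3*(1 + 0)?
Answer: 12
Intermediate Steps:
x = -3 (x = -3*1 = -3)
k = 3 (k = 3*(-3 + 4) = 3*1 = 3)
k*K(23) = 3*4 = 12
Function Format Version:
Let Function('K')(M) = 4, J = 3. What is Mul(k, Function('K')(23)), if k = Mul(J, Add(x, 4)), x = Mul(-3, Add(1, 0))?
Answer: 12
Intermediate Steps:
x = -3 (x = Mul(-3, 1) = -3)
k = 3 (k = Mul(3, Add(-3, 4)) = Mul(3, 1) = 3)
Mul(k, Function('K')(23)) = Mul(3, 4) = 12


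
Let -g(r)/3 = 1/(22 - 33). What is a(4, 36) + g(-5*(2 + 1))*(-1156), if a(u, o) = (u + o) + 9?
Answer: -2929/11 ≈ -266.27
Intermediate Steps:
g(r) = 3/11 (g(r) = -3/(22 - 33) = -3/(-11) = -3*(-1/11) = 3/11)
a(u, o) = 9 + o + u (a(u, o) = (o + u) + 9 = 9 + o + u)
a(4, 36) + g(-5*(2 + 1))*(-1156) = (9 + 36 + 4) + (3/11)*(-1156) = 49 - 3468/11 = -2929/11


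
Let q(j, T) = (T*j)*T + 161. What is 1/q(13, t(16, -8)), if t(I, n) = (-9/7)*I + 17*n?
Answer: 49/15623697 ≈ 3.1363e-6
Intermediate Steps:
t(I, n) = 17*n - 9*I/7 (t(I, n) = (-9*⅐)*I + 17*n = -9*I/7 + 17*n = 17*n - 9*I/7)
q(j, T) = 161 + j*T² (q(j, T) = j*T² + 161 = 161 + j*T²)
1/q(13, t(16, -8)) = 1/(161 + 13*(17*(-8) - 9/7*16)²) = 1/(161 + 13*(-136 - 144/7)²) = 1/(161 + 13*(-1096/7)²) = 1/(161 + 13*(1201216/49)) = 1/(161 + 15615808/49) = 1/(15623697/49) = 49/15623697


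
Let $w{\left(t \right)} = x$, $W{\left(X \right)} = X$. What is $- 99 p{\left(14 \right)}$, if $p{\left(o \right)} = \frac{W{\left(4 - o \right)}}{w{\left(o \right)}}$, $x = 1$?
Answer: $990$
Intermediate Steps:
$w{\left(t \right)} = 1$
$p{\left(o \right)} = 4 - o$ ($p{\left(o \right)} = \frac{4 - o}{1} = \left(4 - o\right) 1 = 4 - o$)
$- 99 p{\left(14 \right)} = - 99 \left(4 - 14\right) = \left(-99\right) \left(-10\right) = 990$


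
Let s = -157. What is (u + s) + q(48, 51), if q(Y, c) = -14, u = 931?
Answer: 760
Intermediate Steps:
(u + s) + q(48, 51) = (931 - 157) - 14 = 774 - 14 = 760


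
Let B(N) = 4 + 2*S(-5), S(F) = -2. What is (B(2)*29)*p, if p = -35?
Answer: 0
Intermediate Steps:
B(N) = 0 (B(N) = 4 + 2*(-2) = 4 - 4 = 0)
(B(2)*29)*p = (0*29)*(-35) = 0*(-35) = 0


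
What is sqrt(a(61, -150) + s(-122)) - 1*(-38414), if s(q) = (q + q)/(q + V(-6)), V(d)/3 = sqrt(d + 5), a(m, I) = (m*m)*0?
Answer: 38414 + 2*sqrt(61)/sqrt(122 - 3*I) ≈ 38415.0 + 0.017381*I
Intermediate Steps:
a(m, I) = 0 (a(m, I) = m**2*0 = 0)
V(d) = 3*sqrt(5 + d) (V(d) = 3*sqrt(d + 5) = 3*sqrt(5 + d))
s(q) = 2*q/(q + 3*I) (s(q) = (q + q)/(q + 3*sqrt(5 - 6)) = (2*q)/(q + 3*sqrt(-1)) = (2*q)/(q + 3*I) = 2*q/(q + 3*I))
sqrt(a(61, -150) + s(-122)) - 1*(-38414) = sqrt(0 + 2*(-122)/(-122 + 3*I)) - 1*(-38414) = sqrt(0 + 2*(-122)*((-122 - 3*I)/14893)) + 38414 = sqrt(0 + (29768/14893 + 732*I/14893)) + 38414 = sqrt(29768/14893 + 732*I/14893) + 38414 = 38414 + sqrt(29768/14893 + 732*I/14893)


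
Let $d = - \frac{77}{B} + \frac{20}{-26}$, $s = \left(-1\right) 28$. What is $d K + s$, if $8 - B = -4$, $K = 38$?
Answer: $- \frac{23483}{78} \approx -301.06$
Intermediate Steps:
$B = 12$ ($B = 8 - -4 = 8 + 4 = 12$)
$s = -28$
$d = - \frac{1121}{156}$ ($d = - \frac{77}{12} + \frac{20}{-26} = \left(-77\right) \frac{1}{12} + 20 \left(- \frac{1}{26}\right) = - \frac{77}{12} - \frac{10}{13} = - \frac{1121}{156} \approx -7.1859$)
$d K + s = \left(- \frac{1121}{156}\right) 38 - 28 = - \frac{21299}{78} - 28 = - \frac{23483}{78}$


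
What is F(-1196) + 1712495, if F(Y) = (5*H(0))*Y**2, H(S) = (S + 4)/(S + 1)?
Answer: 30320815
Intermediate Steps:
H(S) = (4 + S)/(1 + S)
F(Y) = 20*Y**2 (F(Y) = (5*((4 + 0)/(1 + 0)))*Y**2 = (5*(4/1))*Y**2 = (5*(1*4))*Y**2 = (5*4)*Y**2 = 20*Y**2)
F(-1196) + 1712495 = 20*(-1196)**2 + 1712495 = 20*1430416 + 1712495 = 28608320 + 1712495 = 30320815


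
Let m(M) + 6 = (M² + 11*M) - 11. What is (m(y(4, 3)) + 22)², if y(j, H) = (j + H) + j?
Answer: 61009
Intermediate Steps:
y(j, H) = H + 2*j (y(j, H) = (H + j) + j = H + 2*j)
m(M) = -17 + M² + 11*M (m(M) = -6 + ((M² + 11*M) - 11) = -6 + (-11 + M² + 11*M) = -17 + M² + 11*M)
(m(y(4, 3)) + 22)² = ((-17 + (3 + 2*4)² + 11*(3 + 2*4)) + 22)² = ((-17 + (3 + 8)² + 11*(3 + 8)) + 22)² = ((-17 + 11² + 11*11) + 22)² = ((-17 + 121 + 121) + 22)² = (225 + 22)² = 247² = 61009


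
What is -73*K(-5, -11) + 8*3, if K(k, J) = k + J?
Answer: 1192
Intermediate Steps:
K(k, J) = J + k
-73*K(-5, -11) + 8*3 = -73*(-11 - 5) + 8*3 = -73*(-16) + 24 = 1168 + 24 = 1192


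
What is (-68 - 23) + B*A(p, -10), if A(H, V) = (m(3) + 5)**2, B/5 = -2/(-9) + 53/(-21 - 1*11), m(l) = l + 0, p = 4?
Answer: -4949/9 ≈ -549.89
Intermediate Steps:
m(l) = l
B = -2065/288 (B = 5*(-2/(-9) + 53/(-21 - 1*11)) = 5*(-2*(-1/9) + 53/(-21 - 11)) = 5*(2/9 + 53/(-32)) = 5*(2/9 + 53*(-1/32)) = 5*(2/9 - 53/32) = 5*(-413/288) = -2065/288 ≈ -7.1701)
A(H, V) = 64 (A(H, V) = (3 + 5)**2 = 8**2 = 64)
(-68 - 23) + B*A(p, -10) = (-68 - 23) - 2065/288*64 = -91 - 4130/9 = -4949/9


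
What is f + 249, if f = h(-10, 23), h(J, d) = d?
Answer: 272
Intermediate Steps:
f = 23
f + 249 = 23 + 249 = 272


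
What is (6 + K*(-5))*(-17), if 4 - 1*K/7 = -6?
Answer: 5848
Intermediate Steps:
K = 70 (K = 28 - 7*(-6) = 28 + 42 = 70)
(6 + K*(-5))*(-17) = (6 + 70*(-5))*(-17) = (6 - 350)*(-17) = -344*(-17) = 5848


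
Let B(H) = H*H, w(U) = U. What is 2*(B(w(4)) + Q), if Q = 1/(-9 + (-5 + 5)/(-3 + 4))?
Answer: 286/9 ≈ 31.778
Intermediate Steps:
Q = -⅑ (Q = 1/(-9 + 0/1) = 1/(-9 + 0*1) = 1/(-9 + 0) = 1/(-9) = -⅑ ≈ -0.11111)
B(H) = H²
2*(B(w(4)) + Q) = 2*(4² - ⅑) = 2*(16 - ⅑) = 2*(143/9) = 286/9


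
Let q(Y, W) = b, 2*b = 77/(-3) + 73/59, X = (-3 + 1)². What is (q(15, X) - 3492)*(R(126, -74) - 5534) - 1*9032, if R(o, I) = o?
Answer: 3352691704/177 ≈ 1.8942e+7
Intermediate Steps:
X = 4 (X = (-2)² = 4)
b = -2162/177 (b = (77/(-3) + 73/59)/2 = (77*(-⅓) + 73*(1/59))/2 = (-77/3 + 73/59)/2 = (½)*(-4324/177) = -2162/177 ≈ -12.215)
q(Y, W) = -2162/177
(q(15, X) - 3492)*(R(126, -74) - 5534) - 1*9032 = (-2162/177 - 3492)*(126 - 5534) - 1*9032 = -620246/177*(-5408) - 9032 = 3354290368/177 - 9032 = 3352691704/177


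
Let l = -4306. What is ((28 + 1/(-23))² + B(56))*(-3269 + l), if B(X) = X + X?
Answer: -3580679775/529 ≈ -6.7688e+6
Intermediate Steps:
B(X) = 2*X
((28 + 1/(-23))² + B(56))*(-3269 + l) = ((28 + 1/(-23))² + 2*56)*(-3269 - 4306) = ((28 - 1/23)² + 112)*(-7575) = ((643/23)² + 112)*(-7575) = (413449/529 + 112)*(-7575) = (472697/529)*(-7575) = -3580679775/529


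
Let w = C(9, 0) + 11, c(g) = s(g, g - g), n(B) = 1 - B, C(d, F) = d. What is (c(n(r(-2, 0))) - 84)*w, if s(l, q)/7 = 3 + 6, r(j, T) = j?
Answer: -420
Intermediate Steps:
s(l, q) = 63 (s(l, q) = 7*(3 + 6) = 7*9 = 63)
c(g) = 63
w = 20 (w = 9 + 11 = 20)
(c(n(r(-2, 0))) - 84)*w = (63 - 84)*20 = -21*20 = -420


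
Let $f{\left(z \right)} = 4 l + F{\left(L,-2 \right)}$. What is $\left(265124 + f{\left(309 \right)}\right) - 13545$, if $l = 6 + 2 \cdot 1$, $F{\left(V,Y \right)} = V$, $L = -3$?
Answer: $251608$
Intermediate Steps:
$l = 8$ ($l = 6 + 2 = 8$)
$f{\left(z \right)} = 29$ ($f{\left(z \right)} = 4 \cdot 8 - 3 = 32 - 3 = 29$)
$\left(265124 + f{\left(309 \right)}\right) - 13545 = \left(265124 + 29\right) - 13545 = 265153 - 13545 = 251608$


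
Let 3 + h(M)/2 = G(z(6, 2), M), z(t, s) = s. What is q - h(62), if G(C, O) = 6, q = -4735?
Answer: -4741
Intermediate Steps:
h(M) = 6 (h(M) = -6 + 2*6 = -6 + 12 = 6)
q - h(62) = -4735 - 1*6 = -4735 - 6 = -4741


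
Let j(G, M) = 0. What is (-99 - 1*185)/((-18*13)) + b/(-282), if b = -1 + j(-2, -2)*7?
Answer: 13387/10998 ≈ 1.2172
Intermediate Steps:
b = -1 (b = -1 + 0*7 = -1 + 0 = -1)
(-99 - 1*185)/((-18*13)) + b/(-282) = (-99 - 1*185)/((-18*13)) - 1/(-282) = (-99 - 185)/(-234) - 1*(-1/282) = -284*(-1/234) + 1/282 = 142/117 + 1/282 = 13387/10998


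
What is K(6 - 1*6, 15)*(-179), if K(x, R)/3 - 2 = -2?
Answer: 0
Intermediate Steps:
K(x, R) = 0 (K(x, R) = 6 + 3*(-2) = 6 - 6 = 0)
K(6 - 1*6, 15)*(-179) = 0*(-179) = 0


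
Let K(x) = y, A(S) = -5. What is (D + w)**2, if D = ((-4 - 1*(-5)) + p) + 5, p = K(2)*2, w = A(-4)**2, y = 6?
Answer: 1849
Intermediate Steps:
K(x) = 6
w = 25 (w = (-5)**2 = 25)
p = 12 (p = 6*2 = 12)
D = 18 (D = ((-4 - 1*(-5)) + 12) + 5 = ((-4 + 5) + 12) + 5 = (1 + 12) + 5 = 13 + 5 = 18)
(D + w)**2 = (18 + 25)**2 = 43**2 = 1849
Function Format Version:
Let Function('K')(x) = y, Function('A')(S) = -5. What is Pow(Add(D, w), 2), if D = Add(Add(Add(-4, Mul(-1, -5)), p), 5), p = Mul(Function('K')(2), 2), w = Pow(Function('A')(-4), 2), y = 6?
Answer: 1849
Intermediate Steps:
Function('K')(x) = 6
w = 25 (w = Pow(-5, 2) = 25)
p = 12 (p = Mul(6, 2) = 12)
D = 18 (D = Add(Add(Add(-4, Mul(-1, -5)), 12), 5) = Add(Add(Add(-4, 5), 12), 5) = Add(Add(1, 12), 5) = Add(13, 5) = 18)
Pow(Add(D, w), 2) = Pow(Add(18, 25), 2) = Pow(43, 2) = 1849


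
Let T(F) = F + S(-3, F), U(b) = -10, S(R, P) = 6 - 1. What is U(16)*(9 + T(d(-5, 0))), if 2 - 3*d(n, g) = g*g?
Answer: -440/3 ≈ -146.67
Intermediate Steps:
S(R, P) = 5
d(n, g) = ⅔ - g²/3 (d(n, g) = ⅔ - g*g/3 = ⅔ - g²/3)
T(F) = 5 + F (T(F) = F + 5 = 5 + F)
U(16)*(9 + T(d(-5, 0))) = -10*(9 + (5 + (⅔ - ⅓*0²))) = -10*(9 + (5 + (⅔ - ⅓*0))) = -10*(9 + (5 + (⅔ + 0))) = -10*(9 + (5 + ⅔)) = -10*(9 + 17/3) = -10*44/3 = -440/3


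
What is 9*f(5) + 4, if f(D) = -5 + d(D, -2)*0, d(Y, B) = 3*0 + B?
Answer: -41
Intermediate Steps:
d(Y, B) = B (d(Y, B) = 0 + B = B)
f(D) = -5 (f(D) = -5 - 2*0 = -5 + 0 = -5)
9*f(5) + 4 = 9*(-5) + 4 = -45 + 4 = -41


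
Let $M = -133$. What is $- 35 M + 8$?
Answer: $4663$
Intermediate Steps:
$- 35 M + 8 = \left(-35\right) \left(-133\right) + 8 = 4655 + 8 = 4663$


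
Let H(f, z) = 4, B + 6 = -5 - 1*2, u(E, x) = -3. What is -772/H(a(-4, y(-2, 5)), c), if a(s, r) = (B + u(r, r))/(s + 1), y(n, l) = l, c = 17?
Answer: -193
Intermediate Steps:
B = -13 (B = -6 + (-5 - 1*2) = -6 + (-5 - 2) = -6 - 7 = -13)
a(s, r) = -16/(1 + s) (a(s, r) = (-13 - 3)/(s + 1) = -16/(1 + s))
-772/H(a(-4, y(-2, 5)), c) = -772/4 = -772*1/4 = -193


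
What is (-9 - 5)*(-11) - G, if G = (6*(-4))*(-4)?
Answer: 58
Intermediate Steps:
G = 96 (G = -24*(-4) = 96)
(-9 - 5)*(-11) - G = (-9 - 5)*(-11) - 1*96 = -14*(-11) - 96 = 154 - 96 = 58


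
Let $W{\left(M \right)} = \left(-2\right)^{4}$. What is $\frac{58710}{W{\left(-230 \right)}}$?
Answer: $\frac{29355}{8} \approx 3669.4$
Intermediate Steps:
$W{\left(M \right)} = 16$
$\frac{58710}{W{\left(-230 \right)}} = \frac{58710}{16} = 58710 \cdot \frac{1}{16} = \frac{29355}{8}$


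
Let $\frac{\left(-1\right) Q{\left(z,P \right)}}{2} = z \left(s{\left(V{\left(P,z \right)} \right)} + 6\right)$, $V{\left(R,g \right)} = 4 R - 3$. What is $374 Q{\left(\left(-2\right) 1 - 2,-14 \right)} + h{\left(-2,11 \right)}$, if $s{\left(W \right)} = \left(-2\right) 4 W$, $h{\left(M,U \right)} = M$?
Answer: $1430174$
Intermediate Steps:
$V{\left(R,g \right)} = -3 + 4 R$
$s{\left(W \right)} = - 8 W$
$Q{\left(z,P \right)} = - 2 z \left(30 - 32 P\right)$ ($Q{\left(z,P \right)} = - 2 z \left(- 8 \left(-3 + 4 P\right) + 6\right) = - 2 z \left(\left(24 - 32 P\right) + 6\right) = - 2 z \left(30 - 32 P\right)$)
$374 Q{\left(\left(-2\right) 1 - 2,-14 \right)} + h{\left(-2,11 \right)} = 374 \cdot 4 \left(\left(-2\right) 1 - 2\right) \left(-15 + 16 \left(-14\right)\right) - 2 = 374 \cdot 4 \left(-2 - 2\right) \left(-15 - 224\right) - 2 = 374 \cdot 4 \left(-4\right) \left(-239\right) - 2 = 374 \cdot 3824 - 2 = 1430176 - 2 = 1430174$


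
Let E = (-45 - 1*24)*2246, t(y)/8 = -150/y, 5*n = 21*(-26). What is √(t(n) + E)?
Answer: I*√1283248694/91 ≈ 393.65*I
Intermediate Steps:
n = -546/5 (n = (21*(-26))/5 = (⅕)*(-546) = -546/5 ≈ -109.20)
t(y) = -1200/y (t(y) = 8*(-150/y) = -1200/y)
E = -154974 (E = (-45 - 24)*2246 = -69*2246 = -154974)
√(t(n) + E) = √(-1200/(-546/5) - 154974) = √(-1200*(-5/546) - 154974) = √(1000/91 - 154974) = √(-14101634/91) = I*√1283248694/91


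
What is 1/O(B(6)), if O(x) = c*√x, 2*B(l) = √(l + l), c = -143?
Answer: -3^(¾)/429 ≈ -0.0053135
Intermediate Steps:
B(l) = √2*√l/2 (B(l) = √(l + l)/2 = √(2*l)/2 = (√2*√l)/2 = √2*√l/2)
O(x) = -143*√x
1/O(B(6)) = 1/(-143*3^(¼)) = -3^(¾)/429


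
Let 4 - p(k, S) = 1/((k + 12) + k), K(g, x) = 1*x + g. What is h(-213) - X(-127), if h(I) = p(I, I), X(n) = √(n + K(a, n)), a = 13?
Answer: 1657/414 - I*√241 ≈ 4.0024 - 15.524*I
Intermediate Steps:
K(g, x) = g + x (K(g, x) = x + g = g + x)
X(n) = √(13 + 2*n) (X(n) = √(n + (13 + n)) = √(13 + 2*n))
p(k, S) = 4 - 1/(12 + 2*k) (p(k, S) = 4 - 1/((k + 12) + k) = 4 - 1/((12 + k) + k) = 4 - 1/(12 + 2*k))
h(I) = (47 + 8*I)/(2*(6 + I))
h(-213) - X(-127) = (47 + 8*(-213))/(2*(6 - 213)) - √(13 + 2*(-127)) = (½)*(47 - 1704)/(-207) - √(13 - 254) = (½)*(-1/207)*(-1657) - √(-241) = 1657/414 - I*√241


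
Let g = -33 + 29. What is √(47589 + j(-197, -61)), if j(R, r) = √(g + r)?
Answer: √(47589 + I*√65) ≈ 218.15 + 0.018*I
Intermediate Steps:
g = -4
j(R, r) = √(-4 + r)
√(47589 + j(-197, -61)) = √(47589 + √(-4 - 61)) = √(47589 + √(-65)) = √(47589 + I*√65)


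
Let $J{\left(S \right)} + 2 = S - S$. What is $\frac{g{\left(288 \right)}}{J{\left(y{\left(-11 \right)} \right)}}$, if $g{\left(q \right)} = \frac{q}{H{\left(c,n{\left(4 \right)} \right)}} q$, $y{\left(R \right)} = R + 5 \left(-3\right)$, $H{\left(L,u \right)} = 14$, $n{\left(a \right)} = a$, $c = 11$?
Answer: $- \frac{20736}{7} \approx -2962.3$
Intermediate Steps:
$y{\left(R \right)} = -15 + R$ ($y{\left(R \right)} = R - 15 = -15 + R$)
$g{\left(q \right)} = \frac{q^{2}}{14}$ ($g{\left(q \right)} = \frac{q}{14} q = \frac{q^{2}}{14}$)
$J{\left(S \right)} = -2$ ($J{\left(S \right)} = -2 + \left(S - S\right) = -2 + 0 = -2$)
$\frac{g{\left(288 \right)}}{J{\left(y{\left(-11 \right)} \right)}} = \frac{\frac{1}{14} \cdot 288^{2}}{-2} = \frac{1}{14} \cdot 82944 \left(- \frac{1}{2}\right) = \frac{41472}{7} \left(- \frac{1}{2}\right) = - \frac{20736}{7}$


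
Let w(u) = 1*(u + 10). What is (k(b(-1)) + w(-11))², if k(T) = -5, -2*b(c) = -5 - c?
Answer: 36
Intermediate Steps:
b(c) = 5/2 + c/2 (b(c) = -(-5 - c)/2 = 5/2 + c/2)
w(u) = 10 + u (w(u) = 1*(10 + u) = 10 + u)
(k(b(-1)) + w(-11))² = (-5 + (10 - 11))² = (-5 - 1)² = (-6)² = 36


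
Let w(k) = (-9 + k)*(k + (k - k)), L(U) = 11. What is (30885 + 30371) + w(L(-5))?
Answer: 61278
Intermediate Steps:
w(k) = k*(-9 + k) (w(k) = (-9 + k)*(k + 0) = (-9 + k)*k = k*(-9 + k))
(30885 + 30371) + w(L(-5)) = (30885 + 30371) + 11*(-9 + 11) = 61256 + 11*2 = 61256 + 22 = 61278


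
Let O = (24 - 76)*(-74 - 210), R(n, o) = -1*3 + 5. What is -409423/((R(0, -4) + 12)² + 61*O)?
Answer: -409423/901044 ≈ -0.45439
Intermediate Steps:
R(n, o) = 2 (R(n, o) = -3 + 5 = 2)
O = 14768 (O = -52*(-284) = 14768)
-409423/((R(0, -4) + 12)² + 61*O) = -409423/((2 + 12)² + 61*14768) = -409423/(14² + 900848) = -409423/(196 + 900848) = -409423/901044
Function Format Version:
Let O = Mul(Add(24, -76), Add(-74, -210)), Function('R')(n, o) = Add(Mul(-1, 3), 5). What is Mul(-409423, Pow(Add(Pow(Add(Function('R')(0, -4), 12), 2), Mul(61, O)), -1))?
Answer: Rational(-409423, 901044) ≈ -0.45439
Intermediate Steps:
Function('R')(n, o) = 2 (Function('R')(n, o) = Add(-3, 5) = 2)
O = 14768 (O = Mul(-52, -284) = 14768)
Mul(-409423, Pow(Add(Pow(Add(Function('R')(0, -4), 12), 2), Mul(61, O)), -1)) = Mul(-409423, Pow(Add(Pow(Add(2, 12), 2), Mul(61, 14768)), -1)) = Mul(-409423, Pow(Add(Pow(14, 2), 900848), -1)) = Mul(-409423, Pow(Add(196, 900848), -1)) = Mul(-409423, Pow(901044, -1)) = Mul(-409423, Rational(1, 901044)) = Rational(-409423, 901044)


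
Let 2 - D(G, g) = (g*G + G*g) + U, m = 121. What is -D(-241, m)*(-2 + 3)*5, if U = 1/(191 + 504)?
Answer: -40535179/139 ≈ -2.9162e+5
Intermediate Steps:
U = 1/695 ≈ 0.0014388
D(G, g) = 1389/695 - 2*G*g (D(G, g) = 2 - ((g*G + G*g) + 1/695) = 2 - ((G*g + G*g) + 1/695) = 2 - (2*G*g + 1/695) = 2 - (1/695 + 2*G*g) = 2 + (-1/695 - 2*G*g) = 1389/695 - 2*G*g)
-D(-241, m)*(-2 + 3)*5 = -(1389/695 - 2*(-241)*121)*(-2 + 3)*5 = -(1389/695 + 58322)*1*5 = -40535179*5/695 = -1*40535179/139 = -40535179/139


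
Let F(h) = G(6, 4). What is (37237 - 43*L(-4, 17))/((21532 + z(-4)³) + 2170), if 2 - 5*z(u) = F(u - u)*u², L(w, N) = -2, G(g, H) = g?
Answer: 1555125/710722 ≈ 2.1881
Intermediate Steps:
F(h) = 6
z(u) = ⅖ - 6*u²/5
(37237 - 43*L(-4, 17))/((21532 + z(-4)³) + 2170) = (37237 - 43*(-2))/((21532 + (⅖ - 6/5*(-4)²)³) + 2170) = (37237 + 86)/((21532 + (⅖ - 6/5*16)³) + 2170) = 37323/((21532 + (⅖ - 96/5)³) + 2170) = 37323/((21532 + (-94/5)³) + 2170) = 37323/((21532 - 830584/125) + 2170) = 37323/(1860916/125 + 2170) = 37323/(2132166/125) = 37323*(125/2132166) = 1555125/710722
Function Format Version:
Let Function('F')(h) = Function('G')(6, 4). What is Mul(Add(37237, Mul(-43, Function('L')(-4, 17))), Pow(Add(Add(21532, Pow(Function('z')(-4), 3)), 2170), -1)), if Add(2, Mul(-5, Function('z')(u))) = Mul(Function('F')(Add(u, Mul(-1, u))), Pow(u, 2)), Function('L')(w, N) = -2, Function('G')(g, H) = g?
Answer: Rational(1555125, 710722) ≈ 2.1881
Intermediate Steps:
Function('F')(h) = 6
Function('z')(u) = Add(Rational(2, 5), Mul(Rational(-6, 5), Pow(u, 2))) (Function('z')(u) = Add(Rational(2, 5), Mul(Rational(-1, 5), Mul(6, Pow(u, 2)))) = Add(Rational(2, 5), Mul(Rational(-6, 5), Pow(u, 2))))
Mul(Add(37237, Mul(-43, Function('L')(-4, 17))), Pow(Add(Add(21532, Pow(Function('z')(-4), 3)), 2170), -1)) = Mul(Add(37237, Mul(-43, -2)), Pow(Add(Add(21532, Pow(Add(Rational(2, 5), Mul(Rational(-6, 5), Pow(-4, 2))), 3)), 2170), -1)) = Mul(Add(37237, 86), Pow(Add(Add(21532, Pow(Add(Rational(2, 5), Mul(Rational(-6, 5), 16)), 3)), 2170), -1)) = Mul(37323, Pow(Add(Add(21532, Pow(Add(Rational(2, 5), Rational(-96, 5)), 3)), 2170), -1)) = Mul(37323, Pow(Add(Add(21532, Pow(Rational(-94, 5), 3)), 2170), -1)) = Mul(37323, Pow(Add(Add(21532, Rational(-830584, 125)), 2170), -1)) = Mul(37323, Pow(Add(Rational(1860916, 125), 2170), -1)) = Mul(37323, Pow(Rational(2132166, 125), -1)) = Mul(37323, Rational(125, 2132166)) = Rational(1555125, 710722)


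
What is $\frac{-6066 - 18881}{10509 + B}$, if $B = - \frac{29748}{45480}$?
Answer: $- \frac{7273010}{3063587} \approx -2.374$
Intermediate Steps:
$B = - \frac{2479}{3790}$ ($B = \left(-29748\right) \frac{1}{45480} = - \frac{2479}{3790} \approx -0.65409$)
$\frac{-6066 - 18881}{10509 + B} = \frac{-6066 - 18881}{10509 - \frac{2479}{3790}} = - \frac{24947}{\frac{39826631}{3790}} = \left(-24947\right) \frac{3790}{39826631} = - \frac{7273010}{3063587}$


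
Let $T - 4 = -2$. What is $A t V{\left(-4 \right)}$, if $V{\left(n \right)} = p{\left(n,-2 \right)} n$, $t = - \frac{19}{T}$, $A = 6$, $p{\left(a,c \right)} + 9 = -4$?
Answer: $-2964$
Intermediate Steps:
$T = 2$ ($T = 4 - 2 = 2$)
$p{\left(a,c \right)} = -13$ ($p{\left(a,c \right)} = -9 - 4 = -13$)
$t = - \frac{19}{2} \approx -9.5$
$V{\left(n \right)} = - 13 n$
$A t V{\left(-4 \right)} = 6 \left(- \frac{19}{2}\right) \left(\left(-13\right) \left(-4\right)\right) = \left(-57\right) 52 = -2964$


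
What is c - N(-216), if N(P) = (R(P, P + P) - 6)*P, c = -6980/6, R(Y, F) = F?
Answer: -287314/3 ≈ -95771.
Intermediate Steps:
c = -3490/3 (c = (1/6)*(-6980) = -3490/3 ≈ -1163.3)
N(P) = P*(-6 + 2*P) (N(P) = ((P + P) - 6)*P = (2*P - 6)*P = (-6 + 2*P)*P = P*(-6 + 2*P))
c - N(-216) = -3490/3 - 2*(-216)*(-3 - 216) = -3490/3 - 2*(-216)*(-219) = -3490/3 - 1*94608 = -3490/3 - 94608 = -287314/3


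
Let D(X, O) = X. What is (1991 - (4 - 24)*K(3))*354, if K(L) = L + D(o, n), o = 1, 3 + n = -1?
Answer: 733134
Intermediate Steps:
n = -4 (n = -3 - 1 = -4)
K(L) = 1 + L (K(L) = L + 1 = 1 + L)
(1991 - (4 - 24)*K(3))*354 = (1991 - (4 - 24)*(1 + 3))*354 = (1991 - (-20)*4)*354 = (1991 - 1*(-80))*354 = (1991 + 80)*354 = 2071*354 = 733134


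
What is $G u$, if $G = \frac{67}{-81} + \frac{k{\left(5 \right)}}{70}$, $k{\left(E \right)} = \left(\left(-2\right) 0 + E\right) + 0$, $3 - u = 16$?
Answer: $\frac{11141}{1134} \approx 9.8245$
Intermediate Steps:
$u = -13$ ($u = 3 - 16 = -13$)
$k{\left(E \right)} = E$ ($k{\left(E \right)} = \left(0 + E\right) + 0 = E + 0 = E$)
$G = - \frac{857}{1134}$ ($G = \frac{67}{-81} + \frac{5}{70} = 67 \left(- \frac{1}{81}\right) + 5 \cdot \frac{1}{70} = - \frac{67}{81} + \frac{1}{14} = - \frac{857}{1134} \approx -0.75573$)
$G u = \left(- \frac{857}{1134}\right) \left(-13\right) = \frac{11141}{1134}$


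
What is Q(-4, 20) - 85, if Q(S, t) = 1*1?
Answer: -84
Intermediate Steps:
Q(S, t) = 1
Q(-4, 20) - 85 = 1 - 85 = -84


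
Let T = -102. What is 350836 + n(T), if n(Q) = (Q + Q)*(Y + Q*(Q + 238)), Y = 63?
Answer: 3167872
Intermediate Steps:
n(Q) = 2*Q*(63 + Q*(238 + Q)) (n(Q) = (Q + Q)*(63 + Q*(Q + 238)) = (2*Q)*(63 + Q*(238 + Q)) = 2*Q*(63 + Q*(238 + Q)))
350836 + n(T) = 350836 + 2*(-102)*(63 + (-102)² + 238*(-102)) = 350836 + 2*(-102)*(63 + 10404 - 24276) = 350836 + 2*(-102)*(-13809) = 350836 + 2817036 = 3167872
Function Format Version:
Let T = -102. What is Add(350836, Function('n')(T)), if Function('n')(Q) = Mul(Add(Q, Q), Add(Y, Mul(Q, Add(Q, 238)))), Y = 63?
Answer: 3167872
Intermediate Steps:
Function('n')(Q) = Mul(2, Q, Add(63, Mul(Q, Add(238, Q)))) (Function('n')(Q) = Mul(Add(Q, Q), Add(63, Mul(Q, Add(Q, 238)))) = Mul(Mul(2, Q), Add(63, Mul(Q, Add(238, Q)))) = Mul(2, Q, Add(63, Mul(Q, Add(238, Q)))))
Add(350836, Function('n')(T)) = Add(350836, Mul(2, -102, Add(63, Pow(-102, 2), Mul(238, -102)))) = Add(350836, Mul(2, -102, Add(63, 10404, -24276))) = Add(350836, Mul(2, -102, -13809)) = Add(350836, 2817036) = 3167872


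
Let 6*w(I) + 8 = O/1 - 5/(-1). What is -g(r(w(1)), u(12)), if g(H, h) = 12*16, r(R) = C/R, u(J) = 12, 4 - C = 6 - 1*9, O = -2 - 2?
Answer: -192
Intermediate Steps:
O = -4
C = 7 (C = 4 - (6 - 1*9) = 4 - (6 - 9) = 4 - 1*(-3) = 4 + 3 = 7)
w(I) = -7/6 (w(I) = -4/3 + (-4/1 - 5/(-1))/6 = -4/3 + (-4*1 - 5*(-1))/6 = -4/3 + (-4 + 5)/6 = -4/3 + (1/6)*1 = -4/3 + 1/6 = -7/6)
r(R) = 7/R
g(H, h) = 192
-g(r(w(1)), u(12)) = -1*192 = -192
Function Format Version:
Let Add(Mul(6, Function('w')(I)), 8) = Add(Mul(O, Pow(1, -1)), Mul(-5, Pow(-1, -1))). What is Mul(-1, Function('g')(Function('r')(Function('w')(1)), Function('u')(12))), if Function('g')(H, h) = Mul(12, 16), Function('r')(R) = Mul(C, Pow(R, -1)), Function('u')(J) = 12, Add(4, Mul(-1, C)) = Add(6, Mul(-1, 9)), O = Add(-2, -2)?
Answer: -192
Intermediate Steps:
O = -4
C = 7 (C = Add(4, Mul(-1, Add(6, Mul(-1, 9)))) = Add(4, Mul(-1, Add(6, -9))) = Add(4, Mul(-1, -3)) = Add(4, 3) = 7)
Function('w')(I) = Rational(-7, 6) (Function('w')(I) = Add(Rational(-4, 3), Mul(Rational(1, 6), Add(Mul(-4, Pow(1, -1)), Mul(-5, Pow(-1, -1))))) = Add(Rational(-4, 3), Mul(Rational(1, 6), Add(Mul(-4, 1), Mul(-5, -1)))) = Add(Rational(-4, 3), Mul(Rational(1, 6), Add(-4, 5))) = Add(Rational(-4, 3), Mul(Rational(1, 6), 1)) = Add(Rational(-4, 3), Rational(1, 6)) = Rational(-7, 6))
Function('r')(R) = Mul(7, Pow(R, -1))
Function('g')(H, h) = 192
Mul(-1, Function('g')(Function('r')(Function('w')(1)), Function('u')(12))) = Mul(-1, 192) = -192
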